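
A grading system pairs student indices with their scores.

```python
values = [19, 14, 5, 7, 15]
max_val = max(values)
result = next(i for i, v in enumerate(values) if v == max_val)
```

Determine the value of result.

Step 1: max([19, 14, 5, 7, 15]) = 19.
Step 2: Find first index where value == 19:
  Index 0: 19 == 19, found!
Therefore result = 0.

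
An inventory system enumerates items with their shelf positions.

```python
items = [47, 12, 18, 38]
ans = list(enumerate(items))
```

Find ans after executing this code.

Step 1: enumerate pairs each element with its index:
  (0, 47)
  (1, 12)
  (2, 18)
  (3, 38)
Therefore ans = [(0, 47), (1, 12), (2, 18), (3, 38)].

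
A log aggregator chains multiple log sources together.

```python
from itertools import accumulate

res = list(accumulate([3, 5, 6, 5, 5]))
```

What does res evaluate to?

Step 1: accumulate computes running sums:
  + 3 = 3
  + 5 = 8
  + 6 = 14
  + 5 = 19
  + 5 = 24
Therefore res = [3, 8, 14, 19, 24].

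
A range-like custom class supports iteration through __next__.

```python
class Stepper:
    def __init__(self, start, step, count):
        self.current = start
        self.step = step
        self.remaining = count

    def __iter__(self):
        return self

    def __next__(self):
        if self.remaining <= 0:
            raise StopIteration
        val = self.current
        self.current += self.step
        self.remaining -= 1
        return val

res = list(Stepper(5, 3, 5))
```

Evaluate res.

Step 1: Stepper starts at 5, increments by 3, for 5 steps:
  Yield 5, then current += 3
  Yield 8, then current += 3
  Yield 11, then current += 3
  Yield 14, then current += 3
  Yield 17, then current += 3
Therefore res = [5, 8, 11, 14, 17].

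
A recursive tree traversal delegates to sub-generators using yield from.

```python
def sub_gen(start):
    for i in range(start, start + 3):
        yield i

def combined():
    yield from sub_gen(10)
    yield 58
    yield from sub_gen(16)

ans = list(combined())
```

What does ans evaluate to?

Step 1: combined() delegates to sub_gen(10):
  yield 10
  yield 11
  yield 12
Step 2: yield 58
Step 3: Delegates to sub_gen(16):
  yield 16
  yield 17
  yield 18
Therefore ans = [10, 11, 12, 58, 16, 17, 18].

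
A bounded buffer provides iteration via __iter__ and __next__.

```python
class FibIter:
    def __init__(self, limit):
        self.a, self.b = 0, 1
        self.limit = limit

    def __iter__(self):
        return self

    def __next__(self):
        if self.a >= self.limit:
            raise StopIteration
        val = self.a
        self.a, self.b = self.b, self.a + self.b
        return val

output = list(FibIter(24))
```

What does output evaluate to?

Step 1: Fibonacci-like sequence (a=0, b=1) until >= 24:
  Yield 0, then a,b = 1,1
  Yield 1, then a,b = 1,2
  Yield 1, then a,b = 2,3
  Yield 2, then a,b = 3,5
  Yield 3, then a,b = 5,8
  Yield 5, then a,b = 8,13
  Yield 8, then a,b = 13,21
  Yield 13, then a,b = 21,34
  Yield 21, then a,b = 34,55
Step 2: 34 >= 24, stop.
Therefore output = [0, 1, 1, 2, 3, 5, 8, 13, 21].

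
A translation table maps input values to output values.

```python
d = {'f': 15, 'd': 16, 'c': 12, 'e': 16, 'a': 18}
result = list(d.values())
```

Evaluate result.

Step 1: d.values() returns the dictionary values in insertion order.
Therefore result = [15, 16, 12, 16, 18].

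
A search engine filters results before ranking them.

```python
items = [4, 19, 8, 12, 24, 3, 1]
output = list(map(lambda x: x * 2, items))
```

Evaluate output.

Step 1: Apply lambda x: x * 2 to each element:
  4 -> 8
  19 -> 38
  8 -> 16
  12 -> 24
  24 -> 48
  3 -> 6
  1 -> 2
Therefore output = [8, 38, 16, 24, 48, 6, 2].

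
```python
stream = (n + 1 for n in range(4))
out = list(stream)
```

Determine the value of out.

Step 1: For each n in range(4), compute n+1:
  n=0: 0+1 = 1
  n=1: 1+1 = 2
  n=2: 2+1 = 3
  n=3: 3+1 = 4
Therefore out = [1, 2, 3, 4].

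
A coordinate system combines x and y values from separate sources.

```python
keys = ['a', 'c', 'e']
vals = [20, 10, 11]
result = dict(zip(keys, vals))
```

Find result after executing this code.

Step 1: zip pairs keys with values:
  'a' -> 20
  'c' -> 10
  'e' -> 11
Therefore result = {'a': 20, 'c': 10, 'e': 11}.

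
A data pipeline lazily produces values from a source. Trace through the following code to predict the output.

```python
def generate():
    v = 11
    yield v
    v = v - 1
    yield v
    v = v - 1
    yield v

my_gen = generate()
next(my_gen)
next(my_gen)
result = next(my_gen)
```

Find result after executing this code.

Step 1: Trace through generator execution:
  Yield 1: v starts at 11, yield 11
  Yield 2: v = 11 - 1 = 10, yield 10
  Yield 3: v = 10 - 1 = 9, yield 9
Step 2: First next() gets 11, second next() gets the second value, third next() yields 9.
Therefore result = 9.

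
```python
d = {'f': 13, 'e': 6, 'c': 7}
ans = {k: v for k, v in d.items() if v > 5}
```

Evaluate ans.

Step 1: Filter items where value > 5:
  'f': 13 > 5: kept
  'e': 6 > 5: kept
  'c': 7 > 5: kept
Therefore ans = {'f': 13, 'e': 6, 'c': 7}.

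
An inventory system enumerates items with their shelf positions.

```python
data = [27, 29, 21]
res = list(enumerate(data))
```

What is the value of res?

Step 1: enumerate pairs each element with its index:
  (0, 27)
  (1, 29)
  (2, 21)
Therefore res = [(0, 27), (1, 29), (2, 21)].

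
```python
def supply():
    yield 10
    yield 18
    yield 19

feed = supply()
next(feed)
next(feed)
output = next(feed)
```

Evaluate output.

Step 1: supply() creates a generator.
Step 2: next(feed) yields 10 (consumed and discarded).
Step 3: next(feed) yields 18 (consumed and discarded).
Step 4: next(feed) yields 19, assigned to output.
Therefore output = 19.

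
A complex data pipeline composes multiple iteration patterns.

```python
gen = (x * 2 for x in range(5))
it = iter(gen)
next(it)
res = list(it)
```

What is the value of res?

Step 1: Generator produces [0, 2, 4, 6, 8].
Step 2: next(it) consumes first element (0).
Step 3: list(it) collects remaining: [2, 4, 6, 8].
Therefore res = [2, 4, 6, 8].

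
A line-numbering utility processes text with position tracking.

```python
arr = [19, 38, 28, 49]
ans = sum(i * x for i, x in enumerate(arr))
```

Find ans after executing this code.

Step 1: Compute i * x for each (i, x) in enumerate([19, 38, 28, 49]):
  i=0, x=19: 0*19 = 0
  i=1, x=38: 1*38 = 38
  i=2, x=28: 2*28 = 56
  i=3, x=49: 3*49 = 147
Step 2: sum = 0 + 38 + 56 + 147 = 241.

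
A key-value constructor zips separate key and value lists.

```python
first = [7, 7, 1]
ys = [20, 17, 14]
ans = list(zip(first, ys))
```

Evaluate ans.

Step 1: zip pairs elements at same index:
  Index 0: (7, 20)
  Index 1: (7, 17)
  Index 2: (1, 14)
Therefore ans = [(7, 20), (7, 17), (1, 14)].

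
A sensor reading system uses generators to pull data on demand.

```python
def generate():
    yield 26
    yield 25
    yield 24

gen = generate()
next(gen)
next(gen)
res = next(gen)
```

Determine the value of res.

Step 1: generate() creates a generator.
Step 2: next(gen) yields 26 (consumed and discarded).
Step 3: next(gen) yields 25 (consumed and discarded).
Step 4: next(gen) yields 24, assigned to res.
Therefore res = 24.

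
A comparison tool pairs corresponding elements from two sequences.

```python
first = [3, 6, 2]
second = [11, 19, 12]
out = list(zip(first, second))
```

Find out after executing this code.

Step 1: zip pairs elements at same index:
  Index 0: (3, 11)
  Index 1: (6, 19)
  Index 2: (2, 12)
Therefore out = [(3, 11), (6, 19), (2, 12)].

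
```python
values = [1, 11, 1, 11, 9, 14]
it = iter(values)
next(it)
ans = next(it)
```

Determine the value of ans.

Step 1: Create iterator over [1, 11, 1, 11, 9, 14].
Step 2: next() consumes 1.
Step 3: next() returns 11.
Therefore ans = 11.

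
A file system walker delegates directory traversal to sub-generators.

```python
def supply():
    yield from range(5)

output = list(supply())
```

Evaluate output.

Step 1: yield from delegates to the iterable, yielding each element.
Step 2: Collected values: [0, 1, 2, 3, 4].
Therefore output = [0, 1, 2, 3, 4].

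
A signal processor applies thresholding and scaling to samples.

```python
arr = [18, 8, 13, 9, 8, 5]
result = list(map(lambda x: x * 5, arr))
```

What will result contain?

Step 1: Apply lambda x: x * 5 to each element:
  18 -> 90
  8 -> 40
  13 -> 65
  9 -> 45
  8 -> 40
  5 -> 25
Therefore result = [90, 40, 65, 45, 40, 25].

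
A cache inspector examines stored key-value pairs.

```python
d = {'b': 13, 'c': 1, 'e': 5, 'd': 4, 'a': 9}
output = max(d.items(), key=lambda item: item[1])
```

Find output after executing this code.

Step 1: Find item with maximum value:
  ('b', 13)
  ('c', 1)
  ('e', 5)
  ('d', 4)
  ('a', 9)
Step 2: Maximum value is 13 at key 'b'.
Therefore output = ('b', 13).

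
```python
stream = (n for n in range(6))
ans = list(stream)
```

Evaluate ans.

Step 1: Generator expression iterates range(6): [0, 1, 2, 3, 4, 5].
Step 2: list() collects all values.
Therefore ans = [0, 1, 2, 3, 4, 5].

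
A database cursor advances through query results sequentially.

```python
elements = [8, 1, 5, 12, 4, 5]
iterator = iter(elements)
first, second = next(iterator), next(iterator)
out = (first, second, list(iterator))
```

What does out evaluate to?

Step 1: Create iterator over [8, 1, 5, 12, 4, 5].
Step 2: first = 8, second = 1.
Step 3: Remaining elements: [5, 12, 4, 5].
Therefore out = (8, 1, [5, 12, 4, 5]).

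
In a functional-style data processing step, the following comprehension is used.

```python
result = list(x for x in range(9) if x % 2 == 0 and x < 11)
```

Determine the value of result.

Step 1: Filter range(9) where x % 2 == 0 and x < 11:
  x=0: both conditions met, included
  x=1: excluded (1 % 2 != 0)
  x=2: both conditions met, included
  x=3: excluded (3 % 2 != 0)
  x=4: both conditions met, included
  x=5: excluded (5 % 2 != 0)
  x=6: both conditions met, included
  x=7: excluded (7 % 2 != 0)
  x=8: both conditions met, included
Therefore result = [0, 2, 4, 6, 8].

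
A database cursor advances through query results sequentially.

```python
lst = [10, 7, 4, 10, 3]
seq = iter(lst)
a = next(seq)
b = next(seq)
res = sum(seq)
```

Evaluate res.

Step 1: Create iterator over [10, 7, 4, 10, 3].
Step 2: a = next() = 10, b = next() = 7.
Step 3: sum() of remaining [4, 10, 3] = 17.
Therefore res = 17.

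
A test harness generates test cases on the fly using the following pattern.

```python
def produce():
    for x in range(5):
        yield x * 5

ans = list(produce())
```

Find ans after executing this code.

Step 1: For each x in range(5), yield x * 5:
  x=0: yield 0 * 5 = 0
  x=1: yield 1 * 5 = 5
  x=2: yield 2 * 5 = 10
  x=3: yield 3 * 5 = 15
  x=4: yield 4 * 5 = 20
Therefore ans = [0, 5, 10, 15, 20].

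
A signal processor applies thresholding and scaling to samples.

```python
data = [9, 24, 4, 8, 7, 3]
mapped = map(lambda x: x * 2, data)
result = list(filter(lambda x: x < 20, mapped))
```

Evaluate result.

Step 1: Map x * 2:
  9 -> 18
  24 -> 48
  4 -> 8
  8 -> 16
  7 -> 14
  3 -> 6
Step 2: Filter for < 20:
  18: kept
  48: removed
  8: kept
  16: kept
  14: kept
  6: kept
Therefore result = [18, 8, 16, 14, 6].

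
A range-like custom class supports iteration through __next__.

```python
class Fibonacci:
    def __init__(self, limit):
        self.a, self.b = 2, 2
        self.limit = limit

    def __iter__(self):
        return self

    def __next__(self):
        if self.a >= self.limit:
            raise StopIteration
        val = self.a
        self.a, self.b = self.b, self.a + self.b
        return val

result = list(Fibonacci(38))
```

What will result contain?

Step 1: Fibonacci-like sequence (a=2, b=2) until >= 38:
  Yield 2, then a,b = 2,4
  Yield 2, then a,b = 4,6
  Yield 4, then a,b = 6,10
  Yield 6, then a,b = 10,16
  Yield 10, then a,b = 16,26
  Yield 16, then a,b = 26,42
  Yield 26, then a,b = 42,68
Step 2: 42 >= 38, stop.
Therefore result = [2, 2, 4, 6, 10, 16, 26].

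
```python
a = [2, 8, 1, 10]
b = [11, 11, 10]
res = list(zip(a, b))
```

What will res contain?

Step 1: zip stops at shortest (len(a)=4, len(b)=3):
  Index 0: (2, 11)
  Index 1: (8, 11)
  Index 2: (1, 10)
Step 2: Last element of a (10) has no pair, dropped.
Therefore res = [(2, 11), (8, 11), (1, 10)].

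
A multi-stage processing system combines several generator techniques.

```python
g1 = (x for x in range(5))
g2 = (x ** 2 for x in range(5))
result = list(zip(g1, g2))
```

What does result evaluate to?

Step 1: g1 produces [0, 1, 2, 3, 4].
Step 2: g2 produces [0, 1, 4, 9, 16].
Step 3: zip pairs them: [(0, 0), (1, 1), (2, 4), (3, 9), (4, 16)].
Therefore result = [(0, 0), (1, 1), (2, 4), (3, 9), (4, 16)].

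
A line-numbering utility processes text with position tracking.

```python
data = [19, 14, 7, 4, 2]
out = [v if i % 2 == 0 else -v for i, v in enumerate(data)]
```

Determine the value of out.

Step 1: For each (i, v), keep v if i is even, negate if odd:
  i=0 (even): keep 19
  i=1 (odd): negate to -14
  i=2 (even): keep 7
  i=3 (odd): negate to -4
  i=4 (even): keep 2
Therefore out = [19, -14, 7, -4, 2].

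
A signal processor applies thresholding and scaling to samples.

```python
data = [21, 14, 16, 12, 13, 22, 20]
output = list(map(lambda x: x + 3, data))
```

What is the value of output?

Step 1: Apply lambda x: x + 3 to each element:
  21 -> 24
  14 -> 17
  16 -> 19
  12 -> 15
  13 -> 16
  22 -> 25
  20 -> 23
Therefore output = [24, 17, 19, 15, 16, 25, 23].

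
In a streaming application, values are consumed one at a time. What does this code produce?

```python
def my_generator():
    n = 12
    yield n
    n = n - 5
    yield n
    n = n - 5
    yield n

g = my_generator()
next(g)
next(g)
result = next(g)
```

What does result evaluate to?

Step 1: Trace through generator execution:
  Yield 1: n starts at 12, yield 12
  Yield 2: n = 12 - 5 = 7, yield 7
  Yield 3: n = 7 - 5 = 2, yield 2
Step 2: First next() gets 12, second next() gets the second value, third next() yields 2.
Therefore result = 2.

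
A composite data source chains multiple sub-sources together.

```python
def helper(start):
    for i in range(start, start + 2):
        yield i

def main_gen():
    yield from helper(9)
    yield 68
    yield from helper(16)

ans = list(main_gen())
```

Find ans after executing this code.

Step 1: main_gen() delegates to helper(9):
  yield 9
  yield 10
Step 2: yield 68
Step 3: Delegates to helper(16):
  yield 16
  yield 17
Therefore ans = [9, 10, 68, 16, 17].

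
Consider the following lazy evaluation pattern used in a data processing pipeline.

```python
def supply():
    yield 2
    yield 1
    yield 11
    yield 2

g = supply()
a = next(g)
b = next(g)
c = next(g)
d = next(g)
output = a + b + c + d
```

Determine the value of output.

Step 1: Create generator and consume all values:
  a = next(g) = 2
  b = next(g) = 1
  c = next(g) = 11
  d = next(g) = 2
Step 2: output = 2 + 1 + 11 + 2 = 16.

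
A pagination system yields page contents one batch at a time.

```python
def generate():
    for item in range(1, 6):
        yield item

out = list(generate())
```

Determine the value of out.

Step 1: The generator yields each value from range(1, 6).
Step 2: list() consumes all yields: [1, 2, 3, 4, 5].
Therefore out = [1, 2, 3, 4, 5].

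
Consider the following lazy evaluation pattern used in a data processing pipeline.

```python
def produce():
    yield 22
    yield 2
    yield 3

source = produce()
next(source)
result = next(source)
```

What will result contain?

Step 1: produce() creates a generator.
Step 2: next(source) yields 22 (consumed and discarded).
Step 3: next(source) yields 2, assigned to result.
Therefore result = 2.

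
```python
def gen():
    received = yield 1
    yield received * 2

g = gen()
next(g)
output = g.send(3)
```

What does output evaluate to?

Step 1: next(g) advances to first yield, producing 1.
Step 2: send(3) resumes, received = 3.
Step 3: yield received * 2 = 3 * 2 = 6.
Therefore output = 6.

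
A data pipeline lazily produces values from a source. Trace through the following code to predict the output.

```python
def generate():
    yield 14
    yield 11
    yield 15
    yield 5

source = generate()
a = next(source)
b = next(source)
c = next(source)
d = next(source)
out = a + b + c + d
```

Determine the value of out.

Step 1: Create generator and consume all values:
  a = next(source) = 14
  b = next(source) = 11
  c = next(source) = 15
  d = next(source) = 5
Step 2: out = 14 + 11 + 15 + 5 = 45.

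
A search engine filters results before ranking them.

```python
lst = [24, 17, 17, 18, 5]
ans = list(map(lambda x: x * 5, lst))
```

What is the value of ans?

Step 1: Apply lambda x: x * 5 to each element:
  24 -> 120
  17 -> 85
  17 -> 85
  18 -> 90
  5 -> 25
Therefore ans = [120, 85, 85, 90, 25].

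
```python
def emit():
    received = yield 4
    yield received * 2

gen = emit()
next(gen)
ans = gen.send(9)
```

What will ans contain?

Step 1: next(gen) advances to first yield, producing 4.
Step 2: send(9) resumes, received = 9.
Step 3: yield received * 2 = 9 * 2 = 18.
Therefore ans = 18.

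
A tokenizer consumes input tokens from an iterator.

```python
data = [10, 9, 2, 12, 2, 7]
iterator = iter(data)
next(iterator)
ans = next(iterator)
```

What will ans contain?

Step 1: Create iterator over [10, 9, 2, 12, 2, 7].
Step 2: next() consumes 10.
Step 3: next() returns 9.
Therefore ans = 9.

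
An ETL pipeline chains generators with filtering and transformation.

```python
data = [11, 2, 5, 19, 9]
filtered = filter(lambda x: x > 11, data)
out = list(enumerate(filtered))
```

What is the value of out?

Step 1: Filter [11, 2, 5, 19, 9] for > 11: [19].
Step 2: enumerate re-indexes from 0: [(0, 19)].
Therefore out = [(0, 19)].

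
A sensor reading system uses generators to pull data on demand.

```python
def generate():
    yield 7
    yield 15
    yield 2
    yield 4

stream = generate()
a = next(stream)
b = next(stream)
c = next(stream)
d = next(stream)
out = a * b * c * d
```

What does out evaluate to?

Step 1: Create generator and consume all values:
  a = next(stream) = 7
  b = next(stream) = 15
  c = next(stream) = 2
  d = next(stream) = 4
Step 2: out = 7 * 15 * 2 * 4 = 840.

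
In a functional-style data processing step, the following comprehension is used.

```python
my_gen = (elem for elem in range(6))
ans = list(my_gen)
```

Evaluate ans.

Step 1: Generator expression iterates range(6): [0, 1, 2, 3, 4, 5].
Step 2: list() collects all values.
Therefore ans = [0, 1, 2, 3, 4, 5].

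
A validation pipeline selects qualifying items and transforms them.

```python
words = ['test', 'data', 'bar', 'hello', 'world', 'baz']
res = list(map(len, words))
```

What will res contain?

Step 1: Map len() to each word:
  'test' -> 4
  'data' -> 4
  'bar' -> 3
  'hello' -> 5
  'world' -> 5
  'baz' -> 3
Therefore res = [4, 4, 3, 5, 5, 3].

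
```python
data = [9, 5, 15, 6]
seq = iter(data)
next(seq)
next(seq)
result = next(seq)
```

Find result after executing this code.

Step 1: Create iterator over [9, 5, 15, 6].
Step 2: next() consumes 9.
Step 3: next() consumes 5.
Step 4: next() returns 15.
Therefore result = 15.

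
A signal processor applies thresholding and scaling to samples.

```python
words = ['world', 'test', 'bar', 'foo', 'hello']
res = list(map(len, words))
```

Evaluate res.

Step 1: Map len() to each word:
  'world' -> 5
  'test' -> 4
  'bar' -> 3
  'foo' -> 3
  'hello' -> 5
Therefore res = [5, 4, 3, 3, 5].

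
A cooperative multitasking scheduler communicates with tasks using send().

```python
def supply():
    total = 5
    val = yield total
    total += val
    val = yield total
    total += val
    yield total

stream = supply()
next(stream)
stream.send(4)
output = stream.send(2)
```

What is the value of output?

Step 1: next() -> yield total=5.
Step 2: send(4) -> val=4, total = 5+4 = 9, yield 9.
Step 3: send(2) -> val=2, total = 9+2 = 11, yield 11.
Therefore output = 11.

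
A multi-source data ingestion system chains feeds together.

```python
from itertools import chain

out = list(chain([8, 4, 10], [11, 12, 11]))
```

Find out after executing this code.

Step 1: chain() concatenates iterables: [8, 4, 10] + [11, 12, 11].
Therefore out = [8, 4, 10, 11, 12, 11].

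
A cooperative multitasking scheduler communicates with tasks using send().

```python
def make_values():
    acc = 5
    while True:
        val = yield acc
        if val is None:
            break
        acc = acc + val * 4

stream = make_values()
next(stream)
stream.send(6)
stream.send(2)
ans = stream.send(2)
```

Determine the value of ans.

Step 1: next() -> yield acc=5.
Step 2: send(6) -> val=6, acc = 5 + 6*4 = 29, yield 29.
Step 3: send(2) -> val=2, acc = 29 + 2*4 = 37, yield 37.
Step 4: send(2) -> val=2, acc = 37 + 2*4 = 45, yield 45.
Therefore ans = 45.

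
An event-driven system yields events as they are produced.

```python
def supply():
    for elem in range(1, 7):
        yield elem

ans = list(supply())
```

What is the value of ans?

Step 1: The generator yields each value from range(1, 7).
Step 2: list() consumes all yields: [1, 2, 3, 4, 5, 6].
Therefore ans = [1, 2, 3, 4, 5, 6].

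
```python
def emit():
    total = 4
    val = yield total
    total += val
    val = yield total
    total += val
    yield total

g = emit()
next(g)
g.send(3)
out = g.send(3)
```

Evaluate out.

Step 1: next() -> yield total=4.
Step 2: send(3) -> val=3, total = 4+3 = 7, yield 7.
Step 3: send(3) -> val=3, total = 7+3 = 10, yield 10.
Therefore out = 10.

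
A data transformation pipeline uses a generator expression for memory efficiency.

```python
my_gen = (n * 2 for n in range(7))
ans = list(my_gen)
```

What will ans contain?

Step 1: For each n in range(7), compute n*2:
  n=0: 0*2 = 0
  n=1: 1*2 = 2
  n=2: 2*2 = 4
  n=3: 3*2 = 6
  n=4: 4*2 = 8
  n=5: 5*2 = 10
  n=6: 6*2 = 12
Therefore ans = [0, 2, 4, 6, 8, 10, 12].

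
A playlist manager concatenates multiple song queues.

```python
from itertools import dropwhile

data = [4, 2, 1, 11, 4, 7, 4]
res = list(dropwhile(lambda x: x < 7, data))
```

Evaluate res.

Step 1: dropwhile drops elements while < 7:
  4 < 7: dropped
  2 < 7: dropped
  1 < 7: dropped
  11: kept (dropping stopped)
Step 2: Remaining elements kept regardless of condition.
Therefore res = [11, 4, 7, 4].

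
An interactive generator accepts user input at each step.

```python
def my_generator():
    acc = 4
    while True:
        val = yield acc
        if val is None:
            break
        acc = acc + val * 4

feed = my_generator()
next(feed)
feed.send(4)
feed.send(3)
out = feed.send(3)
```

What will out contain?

Step 1: next() -> yield acc=4.
Step 2: send(4) -> val=4, acc = 4 + 4*4 = 20, yield 20.
Step 3: send(3) -> val=3, acc = 20 + 3*4 = 32, yield 32.
Step 4: send(3) -> val=3, acc = 32 + 3*4 = 44, yield 44.
Therefore out = 44.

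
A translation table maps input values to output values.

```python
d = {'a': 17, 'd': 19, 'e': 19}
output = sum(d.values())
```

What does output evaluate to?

Step 1: d.values() = [17, 19, 19].
Step 2: sum = 55.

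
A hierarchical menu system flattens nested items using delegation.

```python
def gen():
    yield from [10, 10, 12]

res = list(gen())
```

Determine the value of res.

Step 1: yield from delegates to the iterable, yielding each element.
Step 2: Collected values: [10, 10, 12].
Therefore res = [10, 10, 12].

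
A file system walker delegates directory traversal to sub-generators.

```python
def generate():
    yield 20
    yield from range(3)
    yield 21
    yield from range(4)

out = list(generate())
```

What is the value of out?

Step 1: Trace yields in order:
  yield 20
  yield 0
  yield 1
  yield 2
  yield 21
  yield 0
  yield 1
  yield 2
  yield 3
Therefore out = [20, 0, 1, 2, 21, 0, 1, 2, 3].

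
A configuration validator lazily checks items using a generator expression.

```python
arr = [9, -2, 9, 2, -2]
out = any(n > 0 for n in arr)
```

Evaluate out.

Step 1: Check n > 0 for each element in [9, -2, 9, 2, -2]:
  9 > 0: True
  -2 > 0: False
  9 > 0: True
  2 > 0: True
  -2 > 0: False
Step 2: any() returns True.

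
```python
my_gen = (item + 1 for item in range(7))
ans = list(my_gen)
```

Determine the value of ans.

Step 1: For each item in range(7), compute item+1:
  item=0: 0+1 = 1
  item=1: 1+1 = 2
  item=2: 2+1 = 3
  item=3: 3+1 = 4
  item=4: 4+1 = 5
  item=5: 5+1 = 6
  item=6: 6+1 = 7
Therefore ans = [1, 2, 3, 4, 5, 6, 7].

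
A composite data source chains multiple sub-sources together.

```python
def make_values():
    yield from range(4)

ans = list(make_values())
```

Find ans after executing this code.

Step 1: yield from delegates to the iterable, yielding each element.
Step 2: Collected values: [0, 1, 2, 3].
Therefore ans = [0, 1, 2, 3].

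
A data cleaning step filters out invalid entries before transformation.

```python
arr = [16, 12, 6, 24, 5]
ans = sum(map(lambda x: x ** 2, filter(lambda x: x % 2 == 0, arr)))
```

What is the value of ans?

Step 1: Filter even numbers from [16, 12, 6, 24, 5]: [16, 12, 6, 24]
Step 2: Square each: [256, 144, 36, 576]
Step 3: Sum = 1012.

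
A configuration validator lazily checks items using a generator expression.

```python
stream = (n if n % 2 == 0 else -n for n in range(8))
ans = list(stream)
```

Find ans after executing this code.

Step 1: For each n in range(8), yield n if even, else -n:
  n=0: even, yield 0
  n=1: odd, yield -1
  n=2: even, yield 2
  n=3: odd, yield -3
  n=4: even, yield 4
  n=5: odd, yield -5
  n=6: even, yield 6
  n=7: odd, yield -7
Therefore ans = [0, -1, 2, -3, 4, -5, 6, -7].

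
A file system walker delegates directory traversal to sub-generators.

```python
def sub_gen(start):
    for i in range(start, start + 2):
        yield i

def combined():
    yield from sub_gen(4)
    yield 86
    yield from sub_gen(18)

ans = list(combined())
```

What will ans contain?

Step 1: combined() delegates to sub_gen(4):
  yield 4
  yield 5
Step 2: yield 86
Step 3: Delegates to sub_gen(18):
  yield 18
  yield 19
Therefore ans = [4, 5, 86, 18, 19].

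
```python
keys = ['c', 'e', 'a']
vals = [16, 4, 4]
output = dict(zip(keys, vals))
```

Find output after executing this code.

Step 1: zip pairs keys with values:
  'c' -> 16
  'e' -> 4
  'a' -> 4
Therefore output = {'c': 16, 'e': 4, 'a': 4}.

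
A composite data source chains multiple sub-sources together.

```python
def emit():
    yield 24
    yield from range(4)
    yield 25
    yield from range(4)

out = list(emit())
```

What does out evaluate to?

Step 1: Trace yields in order:
  yield 24
  yield 0
  yield 1
  yield 2
  yield 3
  yield 25
  yield 0
  yield 1
  yield 2
  yield 3
Therefore out = [24, 0, 1, 2, 3, 25, 0, 1, 2, 3].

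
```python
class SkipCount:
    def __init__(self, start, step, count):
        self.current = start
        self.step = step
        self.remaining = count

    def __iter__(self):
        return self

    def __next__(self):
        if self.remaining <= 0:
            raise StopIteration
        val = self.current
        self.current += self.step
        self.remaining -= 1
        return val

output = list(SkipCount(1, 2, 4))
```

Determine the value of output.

Step 1: SkipCount starts at 1, increments by 2, for 4 steps:
  Yield 1, then current += 2
  Yield 3, then current += 2
  Yield 5, then current += 2
  Yield 7, then current += 2
Therefore output = [1, 3, 5, 7].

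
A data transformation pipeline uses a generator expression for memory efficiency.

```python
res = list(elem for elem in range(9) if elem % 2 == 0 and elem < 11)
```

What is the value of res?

Step 1: Filter range(9) where elem % 2 == 0 and elem < 11:
  elem=0: both conditions met, included
  elem=1: excluded (1 % 2 != 0)
  elem=2: both conditions met, included
  elem=3: excluded (3 % 2 != 0)
  elem=4: both conditions met, included
  elem=5: excluded (5 % 2 != 0)
  elem=6: both conditions met, included
  elem=7: excluded (7 % 2 != 0)
  elem=8: both conditions met, included
Therefore res = [0, 2, 4, 6, 8].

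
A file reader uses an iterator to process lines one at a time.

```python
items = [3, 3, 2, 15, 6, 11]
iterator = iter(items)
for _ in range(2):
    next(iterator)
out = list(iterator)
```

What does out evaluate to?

Step 1: Create iterator over [3, 3, 2, 15, 6, 11].
Step 2: Advance 2 positions (consuming [3, 3]).
Step 3: list() collects remaining elements: [2, 15, 6, 11].
Therefore out = [2, 15, 6, 11].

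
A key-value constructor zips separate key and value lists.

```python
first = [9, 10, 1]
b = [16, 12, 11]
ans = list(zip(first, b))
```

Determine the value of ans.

Step 1: zip pairs elements at same index:
  Index 0: (9, 16)
  Index 1: (10, 12)
  Index 2: (1, 11)
Therefore ans = [(9, 16), (10, 12), (1, 11)].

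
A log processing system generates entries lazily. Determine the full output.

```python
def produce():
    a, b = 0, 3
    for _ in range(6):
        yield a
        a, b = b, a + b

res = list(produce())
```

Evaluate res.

Step 1: Fibonacci-like sequence starting with a=0, b=3:
  Iteration 1: yield a=0, then a,b = 3,3
  Iteration 2: yield a=3, then a,b = 3,6
  Iteration 3: yield a=3, then a,b = 6,9
  Iteration 4: yield a=6, then a,b = 9,15
  Iteration 5: yield a=9, then a,b = 15,24
  Iteration 6: yield a=15, then a,b = 24,39
Therefore res = [0, 3, 3, 6, 9, 15].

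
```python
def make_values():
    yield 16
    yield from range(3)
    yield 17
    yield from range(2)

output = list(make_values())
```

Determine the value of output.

Step 1: Trace yields in order:
  yield 16
  yield 0
  yield 1
  yield 2
  yield 17
  yield 0
  yield 1
Therefore output = [16, 0, 1, 2, 17, 0, 1].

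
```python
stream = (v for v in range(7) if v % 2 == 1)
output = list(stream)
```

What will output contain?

Step 1: Filter range(7) keeping only odd values:
  v=0: even, excluded
  v=1: odd, included
  v=2: even, excluded
  v=3: odd, included
  v=4: even, excluded
  v=5: odd, included
  v=6: even, excluded
Therefore output = [1, 3, 5].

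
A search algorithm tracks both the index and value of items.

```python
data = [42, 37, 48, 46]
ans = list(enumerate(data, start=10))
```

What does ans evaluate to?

Step 1: enumerate with start=10:
  (10, 42)
  (11, 37)
  (12, 48)
  (13, 46)
Therefore ans = [(10, 42), (11, 37), (12, 48), (13, 46)].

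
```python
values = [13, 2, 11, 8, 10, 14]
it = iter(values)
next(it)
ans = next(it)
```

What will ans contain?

Step 1: Create iterator over [13, 2, 11, 8, 10, 14].
Step 2: next() consumes 13.
Step 3: next() returns 2.
Therefore ans = 2.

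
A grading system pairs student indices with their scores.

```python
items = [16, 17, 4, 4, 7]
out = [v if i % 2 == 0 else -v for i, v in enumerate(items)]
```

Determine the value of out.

Step 1: For each (i, v), keep v if i is even, negate if odd:
  i=0 (even): keep 16
  i=1 (odd): negate to -17
  i=2 (even): keep 4
  i=3 (odd): negate to -4
  i=4 (even): keep 7
Therefore out = [16, -17, 4, -4, 7].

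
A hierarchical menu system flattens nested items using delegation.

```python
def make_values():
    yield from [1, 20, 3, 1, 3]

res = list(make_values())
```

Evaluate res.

Step 1: yield from delegates to the iterable, yielding each element.
Step 2: Collected values: [1, 20, 3, 1, 3].
Therefore res = [1, 20, 3, 1, 3].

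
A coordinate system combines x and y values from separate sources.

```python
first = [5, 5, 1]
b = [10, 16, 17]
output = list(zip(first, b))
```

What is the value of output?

Step 1: zip pairs elements at same index:
  Index 0: (5, 10)
  Index 1: (5, 16)
  Index 2: (1, 17)
Therefore output = [(5, 10), (5, 16), (1, 17)].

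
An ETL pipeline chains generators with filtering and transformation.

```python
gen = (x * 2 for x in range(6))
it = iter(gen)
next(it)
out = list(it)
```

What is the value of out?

Step 1: Generator produces [0, 2, 4, 6, 8, 10].
Step 2: next(it) consumes first element (0).
Step 3: list(it) collects remaining: [2, 4, 6, 8, 10].
Therefore out = [2, 4, 6, 8, 10].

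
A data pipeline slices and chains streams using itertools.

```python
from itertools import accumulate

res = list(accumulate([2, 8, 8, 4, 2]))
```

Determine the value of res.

Step 1: accumulate computes running sums:
  + 2 = 2
  + 8 = 10
  + 8 = 18
  + 4 = 22
  + 2 = 24
Therefore res = [2, 10, 18, 22, 24].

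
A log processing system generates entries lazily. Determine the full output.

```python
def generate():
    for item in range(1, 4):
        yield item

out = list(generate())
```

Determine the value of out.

Step 1: The generator yields each value from range(1, 4).
Step 2: list() consumes all yields: [1, 2, 3].
Therefore out = [1, 2, 3].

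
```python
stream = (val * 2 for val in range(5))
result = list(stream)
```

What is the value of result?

Step 1: For each val in range(5), compute val*2:
  val=0: 0*2 = 0
  val=1: 1*2 = 2
  val=2: 2*2 = 4
  val=3: 3*2 = 6
  val=4: 4*2 = 8
Therefore result = [0, 2, 4, 6, 8].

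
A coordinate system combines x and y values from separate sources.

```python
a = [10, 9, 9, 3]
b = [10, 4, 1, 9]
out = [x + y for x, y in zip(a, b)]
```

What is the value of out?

Step 1: Add corresponding elements:
  10 + 10 = 20
  9 + 4 = 13
  9 + 1 = 10
  3 + 9 = 12
Therefore out = [20, 13, 10, 12].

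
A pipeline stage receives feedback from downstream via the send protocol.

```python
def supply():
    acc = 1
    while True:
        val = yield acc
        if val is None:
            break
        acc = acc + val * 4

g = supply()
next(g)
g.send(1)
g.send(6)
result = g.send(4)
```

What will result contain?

Step 1: next() -> yield acc=1.
Step 2: send(1) -> val=1, acc = 1 + 1*4 = 5, yield 5.
Step 3: send(6) -> val=6, acc = 5 + 6*4 = 29, yield 29.
Step 4: send(4) -> val=4, acc = 29 + 4*4 = 45, yield 45.
Therefore result = 45.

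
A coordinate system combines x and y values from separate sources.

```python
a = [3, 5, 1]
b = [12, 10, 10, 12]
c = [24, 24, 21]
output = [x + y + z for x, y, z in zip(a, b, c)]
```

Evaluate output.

Step 1: zip three lists (truncates to shortest, len=3):
  3 + 12 + 24 = 39
  5 + 10 + 24 = 39
  1 + 10 + 21 = 32
Therefore output = [39, 39, 32].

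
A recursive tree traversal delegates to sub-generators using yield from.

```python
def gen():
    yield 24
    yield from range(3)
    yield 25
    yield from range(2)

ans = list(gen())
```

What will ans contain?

Step 1: Trace yields in order:
  yield 24
  yield 0
  yield 1
  yield 2
  yield 25
  yield 0
  yield 1
Therefore ans = [24, 0, 1, 2, 25, 0, 1].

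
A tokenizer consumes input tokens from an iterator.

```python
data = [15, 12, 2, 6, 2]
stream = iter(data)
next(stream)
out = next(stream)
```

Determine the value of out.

Step 1: Create iterator over [15, 12, 2, 6, 2].
Step 2: next() consumes 15.
Step 3: next() returns 12.
Therefore out = 12.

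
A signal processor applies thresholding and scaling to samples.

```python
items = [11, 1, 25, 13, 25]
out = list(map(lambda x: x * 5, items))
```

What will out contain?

Step 1: Apply lambda x: x * 5 to each element:
  11 -> 55
  1 -> 5
  25 -> 125
  13 -> 65
  25 -> 125
Therefore out = [55, 5, 125, 65, 125].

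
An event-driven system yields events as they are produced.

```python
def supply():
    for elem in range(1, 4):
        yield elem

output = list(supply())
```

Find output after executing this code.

Step 1: The generator yields each value from range(1, 4).
Step 2: list() consumes all yields: [1, 2, 3].
Therefore output = [1, 2, 3].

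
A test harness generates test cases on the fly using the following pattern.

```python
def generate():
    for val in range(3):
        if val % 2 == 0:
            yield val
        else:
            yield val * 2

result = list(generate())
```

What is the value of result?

Step 1: For each val in range(3), yield val if even, else val*2:
  val=0 (even): yield 0
  val=1 (odd): yield 1*2 = 2
  val=2 (even): yield 2
Therefore result = [0, 2, 2].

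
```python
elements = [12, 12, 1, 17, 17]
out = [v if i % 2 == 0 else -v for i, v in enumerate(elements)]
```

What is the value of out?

Step 1: For each (i, v), keep v if i is even, negate if odd:
  i=0 (even): keep 12
  i=1 (odd): negate to -12
  i=2 (even): keep 1
  i=3 (odd): negate to -17
  i=4 (even): keep 17
Therefore out = [12, -12, 1, -17, 17].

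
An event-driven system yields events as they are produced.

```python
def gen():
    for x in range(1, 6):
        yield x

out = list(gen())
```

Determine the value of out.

Step 1: The generator yields each value from range(1, 6).
Step 2: list() consumes all yields: [1, 2, 3, 4, 5].
Therefore out = [1, 2, 3, 4, 5].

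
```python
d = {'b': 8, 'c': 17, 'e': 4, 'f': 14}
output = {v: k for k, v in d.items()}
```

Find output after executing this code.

Step 1: Invert dict (swap keys and values):
  'b': 8 -> 8: 'b'
  'c': 17 -> 17: 'c'
  'e': 4 -> 4: 'e'
  'f': 14 -> 14: 'f'
Therefore output = {8: 'b', 17: 'c', 4: 'e', 14: 'f'}.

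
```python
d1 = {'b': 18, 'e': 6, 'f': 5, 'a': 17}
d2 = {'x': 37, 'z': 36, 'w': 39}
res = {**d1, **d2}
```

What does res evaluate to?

Step 1: Merge d1 and d2 (d2 values override on key conflicts).
Step 2: d1 has keys ['b', 'e', 'f', 'a'], d2 has keys ['x', 'z', 'w'].
Therefore res = {'b': 18, 'e': 6, 'f': 5, 'a': 17, 'x': 37, 'z': 36, 'w': 39}.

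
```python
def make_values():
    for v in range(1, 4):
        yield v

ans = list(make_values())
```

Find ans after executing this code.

Step 1: The generator yields each value from range(1, 4).
Step 2: list() consumes all yields: [1, 2, 3].
Therefore ans = [1, 2, 3].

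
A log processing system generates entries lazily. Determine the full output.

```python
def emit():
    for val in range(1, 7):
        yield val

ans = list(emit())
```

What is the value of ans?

Step 1: The generator yields each value from range(1, 7).
Step 2: list() consumes all yields: [1, 2, 3, 4, 5, 6].
Therefore ans = [1, 2, 3, 4, 5, 6].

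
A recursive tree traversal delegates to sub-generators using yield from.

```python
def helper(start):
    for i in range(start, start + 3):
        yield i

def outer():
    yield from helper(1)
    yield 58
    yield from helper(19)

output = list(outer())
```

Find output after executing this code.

Step 1: outer() delegates to helper(1):
  yield 1
  yield 2
  yield 3
Step 2: yield 58
Step 3: Delegates to helper(19):
  yield 19
  yield 20
  yield 21
Therefore output = [1, 2, 3, 58, 19, 20, 21].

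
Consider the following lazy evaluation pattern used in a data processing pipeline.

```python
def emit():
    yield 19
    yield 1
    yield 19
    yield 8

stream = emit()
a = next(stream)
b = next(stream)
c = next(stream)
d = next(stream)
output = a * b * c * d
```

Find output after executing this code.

Step 1: Create generator and consume all values:
  a = next(stream) = 19
  b = next(stream) = 1
  c = next(stream) = 19
  d = next(stream) = 8
Step 2: output = 19 * 1 * 19 * 8 = 2888.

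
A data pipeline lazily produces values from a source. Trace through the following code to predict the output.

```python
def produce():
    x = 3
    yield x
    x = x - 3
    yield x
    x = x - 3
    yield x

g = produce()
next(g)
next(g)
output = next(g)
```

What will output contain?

Step 1: Trace through generator execution:
  Yield 1: x starts at 3, yield 3
  Yield 2: x = 3 - 3 = 0, yield 0
  Yield 3: x = 0 - 3 = -3, yield -3
Step 2: First next() gets 3, second next() gets the second value, third next() yields -3.
Therefore output = -3.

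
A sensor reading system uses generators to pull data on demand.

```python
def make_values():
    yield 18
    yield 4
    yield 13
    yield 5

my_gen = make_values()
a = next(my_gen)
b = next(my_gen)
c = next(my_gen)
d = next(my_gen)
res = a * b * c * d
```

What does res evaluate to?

Step 1: Create generator and consume all values:
  a = next(my_gen) = 18
  b = next(my_gen) = 4
  c = next(my_gen) = 13
  d = next(my_gen) = 5
Step 2: res = 18 * 4 * 13 * 5 = 4680.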